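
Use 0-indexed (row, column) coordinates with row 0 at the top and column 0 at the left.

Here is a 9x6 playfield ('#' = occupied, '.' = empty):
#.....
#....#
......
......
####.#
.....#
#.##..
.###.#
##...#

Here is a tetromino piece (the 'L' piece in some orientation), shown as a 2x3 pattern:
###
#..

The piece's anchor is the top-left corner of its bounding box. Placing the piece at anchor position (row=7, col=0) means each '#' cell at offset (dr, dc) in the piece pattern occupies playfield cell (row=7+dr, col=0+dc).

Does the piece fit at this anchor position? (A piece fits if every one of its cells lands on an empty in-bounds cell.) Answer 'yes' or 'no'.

Check each piece cell at anchor (7, 0):
  offset (0,0) -> (7,0): empty -> OK
  offset (0,1) -> (7,1): occupied ('#') -> FAIL
  offset (0,2) -> (7,2): occupied ('#') -> FAIL
  offset (1,0) -> (8,0): occupied ('#') -> FAIL
All cells valid: no

Answer: no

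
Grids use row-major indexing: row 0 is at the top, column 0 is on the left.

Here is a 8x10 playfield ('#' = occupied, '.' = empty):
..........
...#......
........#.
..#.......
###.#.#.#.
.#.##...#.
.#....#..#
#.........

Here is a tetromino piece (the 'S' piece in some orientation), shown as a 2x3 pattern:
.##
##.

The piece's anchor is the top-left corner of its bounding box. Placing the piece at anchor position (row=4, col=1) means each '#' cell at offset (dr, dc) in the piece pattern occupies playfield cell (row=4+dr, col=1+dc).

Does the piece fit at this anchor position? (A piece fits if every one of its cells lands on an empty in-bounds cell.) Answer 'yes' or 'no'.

Check each piece cell at anchor (4, 1):
  offset (0,1) -> (4,2): occupied ('#') -> FAIL
  offset (0,2) -> (4,3): empty -> OK
  offset (1,0) -> (5,1): occupied ('#') -> FAIL
  offset (1,1) -> (5,2): empty -> OK
All cells valid: no

Answer: no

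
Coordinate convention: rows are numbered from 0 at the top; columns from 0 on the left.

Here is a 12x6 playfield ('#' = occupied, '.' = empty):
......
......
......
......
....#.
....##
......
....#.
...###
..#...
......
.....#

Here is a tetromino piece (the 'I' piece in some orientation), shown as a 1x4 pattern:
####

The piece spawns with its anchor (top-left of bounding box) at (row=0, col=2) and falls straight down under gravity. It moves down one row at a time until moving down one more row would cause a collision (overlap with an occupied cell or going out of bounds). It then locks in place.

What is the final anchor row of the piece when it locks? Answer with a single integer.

Answer: 3

Derivation:
Spawn at (row=0, col=2). Try each row:
  row 0: fits
  row 1: fits
  row 2: fits
  row 3: fits
  row 4: blocked -> lock at row 3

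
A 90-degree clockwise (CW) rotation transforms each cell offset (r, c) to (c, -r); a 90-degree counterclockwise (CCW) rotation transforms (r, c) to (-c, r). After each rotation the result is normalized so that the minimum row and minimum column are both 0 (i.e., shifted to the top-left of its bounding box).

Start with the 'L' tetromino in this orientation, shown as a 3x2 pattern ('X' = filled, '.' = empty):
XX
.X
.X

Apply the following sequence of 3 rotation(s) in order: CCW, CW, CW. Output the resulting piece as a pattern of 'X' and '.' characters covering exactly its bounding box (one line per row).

Answer: ..X
XXX

Derivation:
Start:
XX
.X
.X
After rotation 1 (CCW):
XXX
X..
After rotation 2 (CW):
XX
.X
.X
After rotation 3 (CW):
..X
XXX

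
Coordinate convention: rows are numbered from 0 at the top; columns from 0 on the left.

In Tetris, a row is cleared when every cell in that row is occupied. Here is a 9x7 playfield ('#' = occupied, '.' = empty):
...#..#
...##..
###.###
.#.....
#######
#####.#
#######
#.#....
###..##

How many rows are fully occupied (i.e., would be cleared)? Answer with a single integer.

Check each row:
  row 0: 5 empty cells -> not full
  row 1: 5 empty cells -> not full
  row 2: 1 empty cell -> not full
  row 3: 6 empty cells -> not full
  row 4: 0 empty cells -> FULL (clear)
  row 5: 1 empty cell -> not full
  row 6: 0 empty cells -> FULL (clear)
  row 7: 5 empty cells -> not full
  row 8: 2 empty cells -> not full
Total rows cleared: 2

Answer: 2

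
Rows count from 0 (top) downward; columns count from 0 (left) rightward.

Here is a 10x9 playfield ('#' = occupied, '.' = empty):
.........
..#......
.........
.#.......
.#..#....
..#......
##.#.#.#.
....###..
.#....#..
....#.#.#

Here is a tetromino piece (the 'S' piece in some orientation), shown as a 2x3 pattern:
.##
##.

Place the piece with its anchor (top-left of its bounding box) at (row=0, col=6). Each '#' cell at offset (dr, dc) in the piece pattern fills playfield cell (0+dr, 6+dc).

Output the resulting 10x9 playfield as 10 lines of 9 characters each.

Fill (0+0,6+1) = (0,7)
Fill (0+0,6+2) = (0,8)
Fill (0+1,6+0) = (1,6)
Fill (0+1,6+1) = (1,7)

Answer: .......##
..#...##.
.........
.#.......
.#..#....
..#......
##.#.#.#.
....###..
.#....#..
....#.#.#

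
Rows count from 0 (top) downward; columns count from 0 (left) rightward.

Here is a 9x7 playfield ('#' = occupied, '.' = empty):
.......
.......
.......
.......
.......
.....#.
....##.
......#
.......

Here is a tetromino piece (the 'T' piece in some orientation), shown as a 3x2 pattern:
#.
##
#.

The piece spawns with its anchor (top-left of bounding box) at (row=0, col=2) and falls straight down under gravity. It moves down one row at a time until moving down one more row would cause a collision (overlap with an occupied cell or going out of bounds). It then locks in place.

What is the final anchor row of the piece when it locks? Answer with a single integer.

Answer: 6

Derivation:
Spawn at (row=0, col=2). Try each row:
  row 0: fits
  row 1: fits
  row 2: fits
  row 3: fits
  row 4: fits
  row 5: fits
  row 6: fits
  row 7: blocked -> lock at row 6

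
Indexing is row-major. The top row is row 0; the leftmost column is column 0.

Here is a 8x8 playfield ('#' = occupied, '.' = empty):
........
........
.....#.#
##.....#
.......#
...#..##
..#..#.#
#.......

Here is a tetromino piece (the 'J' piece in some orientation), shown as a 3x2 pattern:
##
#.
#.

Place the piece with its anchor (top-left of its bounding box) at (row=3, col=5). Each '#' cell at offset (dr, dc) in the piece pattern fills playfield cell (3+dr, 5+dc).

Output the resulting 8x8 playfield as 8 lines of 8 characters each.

Fill (3+0,5+0) = (3,5)
Fill (3+0,5+1) = (3,6)
Fill (3+1,5+0) = (4,5)
Fill (3+2,5+0) = (5,5)

Answer: ........
........
.....#.#
##...###
.....#.#
...#.###
..#..#.#
#.......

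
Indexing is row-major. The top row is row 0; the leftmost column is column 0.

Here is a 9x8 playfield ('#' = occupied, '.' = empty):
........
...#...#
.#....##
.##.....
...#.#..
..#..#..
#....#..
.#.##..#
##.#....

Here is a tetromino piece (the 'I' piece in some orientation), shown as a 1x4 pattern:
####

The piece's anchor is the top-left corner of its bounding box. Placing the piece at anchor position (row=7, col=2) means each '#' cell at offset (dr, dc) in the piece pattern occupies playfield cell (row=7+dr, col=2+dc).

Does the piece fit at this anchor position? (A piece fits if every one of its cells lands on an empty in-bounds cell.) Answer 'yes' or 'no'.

Answer: no

Derivation:
Check each piece cell at anchor (7, 2):
  offset (0,0) -> (7,2): empty -> OK
  offset (0,1) -> (7,3): occupied ('#') -> FAIL
  offset (0,2) -> (7,4): occupied ('#') -> FAIL
  offset (0,3) -> (7,5): empty -> OK
All cells valid: no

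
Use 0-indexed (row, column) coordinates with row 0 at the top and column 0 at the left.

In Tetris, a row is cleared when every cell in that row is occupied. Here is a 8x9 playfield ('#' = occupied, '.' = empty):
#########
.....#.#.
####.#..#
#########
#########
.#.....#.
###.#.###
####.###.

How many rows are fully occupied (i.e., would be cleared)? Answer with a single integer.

Answer: 3

Derivation:
Check each row:
  row 0: 0 empty cells -> FULL (clear)
  row 1: 7 empty cells -> not full
  row 2: 3 empty cells -> not full
  row 3: 0 empty cells -> FULL (clear)
  row 4: 0 empty cells -> FULL (clear)
  row 5: 7 empty cells -> not full
  row 6: 2 empty cells -> not full
  row 7: 2 empty cells -> not full
Total rows cleared: 3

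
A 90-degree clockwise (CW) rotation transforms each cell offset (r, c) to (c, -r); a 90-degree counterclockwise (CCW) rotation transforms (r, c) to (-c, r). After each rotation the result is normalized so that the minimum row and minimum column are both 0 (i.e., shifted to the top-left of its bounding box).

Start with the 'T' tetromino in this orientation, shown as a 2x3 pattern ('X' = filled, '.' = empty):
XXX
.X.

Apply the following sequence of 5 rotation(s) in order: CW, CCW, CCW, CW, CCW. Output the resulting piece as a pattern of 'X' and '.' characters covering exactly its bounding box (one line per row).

Answer: X.
XX
X.

Derivation:
Start:
XXX
.X.
After rotation 1 (CW):
.X
XX
.X
After rotation 2 (CCW):
XXX
.X.
After rotation 3 (CCW):
X.
XX
X.
After rotation 4 (CW):
XXX
.X.
After rotation 5 (CCW):
X.
XX
X.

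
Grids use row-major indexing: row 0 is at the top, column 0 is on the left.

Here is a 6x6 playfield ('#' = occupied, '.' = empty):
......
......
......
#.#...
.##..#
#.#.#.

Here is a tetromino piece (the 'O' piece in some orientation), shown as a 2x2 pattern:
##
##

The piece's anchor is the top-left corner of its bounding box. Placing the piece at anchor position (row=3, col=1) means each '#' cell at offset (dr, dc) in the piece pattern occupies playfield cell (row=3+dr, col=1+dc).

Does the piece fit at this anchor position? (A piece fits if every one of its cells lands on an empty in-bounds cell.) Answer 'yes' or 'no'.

Check each piece cell at anchor (3, 1):
  offset (0,0) -> (3,1): empty -> OK
  offset (0,1) -> (3,2): occupied ('#') -> FAIL
  offset (1,0) -> (4,1): occupied ('#') -> FAIL
  offset (1,1) -> (4,2): occupied ('#') -> FAIL
All cells valid: no

Answer: no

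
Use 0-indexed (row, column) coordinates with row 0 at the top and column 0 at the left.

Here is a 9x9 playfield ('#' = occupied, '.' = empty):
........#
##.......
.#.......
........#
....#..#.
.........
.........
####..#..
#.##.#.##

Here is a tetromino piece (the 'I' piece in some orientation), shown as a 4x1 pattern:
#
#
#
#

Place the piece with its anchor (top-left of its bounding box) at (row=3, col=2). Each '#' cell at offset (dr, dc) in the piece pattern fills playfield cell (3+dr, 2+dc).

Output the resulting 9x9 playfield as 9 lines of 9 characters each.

Answer: ........#
##.......
.#.......
..#.....#
..#.#..#.
..#......
..#......
####..#..
#.##.#.##

Derivation:
Fill (3+0,2+0) = (3,2)
Fill (3+1,2+0) = (4,2)
Fill (3+2,2+0) = (5,2)
Fill (3+3,2+0) = (6,2)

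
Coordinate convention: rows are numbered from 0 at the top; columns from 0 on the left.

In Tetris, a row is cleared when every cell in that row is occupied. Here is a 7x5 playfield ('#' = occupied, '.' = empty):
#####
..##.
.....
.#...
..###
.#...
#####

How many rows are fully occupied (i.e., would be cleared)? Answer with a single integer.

Check each row:
  row 0: 0 empty cells -> FULL (clear)
  row 1: 3 empty cells -> not full
  row 2: 5 empty cells -> not full
  row 3: 4 empty cells -> not full
  row 4: 2 empty cells -> not full
  row 5: 4 empty cells -> not full
  row 6: 0 empty cells -> FULL (clear)
Total rows cleared: 2

Answer: 2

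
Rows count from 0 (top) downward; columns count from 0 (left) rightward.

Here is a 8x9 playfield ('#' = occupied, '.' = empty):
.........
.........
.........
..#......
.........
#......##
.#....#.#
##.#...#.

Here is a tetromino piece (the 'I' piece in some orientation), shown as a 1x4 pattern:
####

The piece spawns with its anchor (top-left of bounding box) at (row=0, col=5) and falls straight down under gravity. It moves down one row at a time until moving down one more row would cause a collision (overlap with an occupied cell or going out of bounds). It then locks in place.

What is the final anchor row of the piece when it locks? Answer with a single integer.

Answer: 4

Derivation:
Spawn at (row=0, col=5). Try each row:
  row 0: fits
  row 1: fits
  row 2: fits
  row 3: fits
  row 4: fits
  row 5: blocked -> lock at row 4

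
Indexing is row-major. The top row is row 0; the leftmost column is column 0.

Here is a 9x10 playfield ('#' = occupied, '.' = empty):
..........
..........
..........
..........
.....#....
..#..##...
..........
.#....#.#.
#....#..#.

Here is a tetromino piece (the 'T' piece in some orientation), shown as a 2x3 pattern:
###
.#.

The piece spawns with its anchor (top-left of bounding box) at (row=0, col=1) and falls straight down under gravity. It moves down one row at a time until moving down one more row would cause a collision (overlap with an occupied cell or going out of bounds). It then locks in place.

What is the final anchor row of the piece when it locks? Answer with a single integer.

Spawn at (row=0, col=1). Try each row:
  row 0: fits
  row 1: fits
  row 2: fits
  row 3: fits
  row 4: blocked -> lock at row 3

Answer: 3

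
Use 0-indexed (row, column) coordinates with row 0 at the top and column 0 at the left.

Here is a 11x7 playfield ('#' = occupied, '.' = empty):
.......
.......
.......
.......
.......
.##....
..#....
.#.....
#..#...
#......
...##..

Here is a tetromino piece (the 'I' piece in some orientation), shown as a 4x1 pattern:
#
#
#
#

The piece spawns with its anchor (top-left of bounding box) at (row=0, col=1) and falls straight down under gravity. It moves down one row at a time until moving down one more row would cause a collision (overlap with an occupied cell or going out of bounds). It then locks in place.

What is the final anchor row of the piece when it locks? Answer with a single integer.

Answer: 1

Derivation:
Spawn at (row=0, col=1). Try each row:
  row 0: fits
  row 1: fits
  row 2: blocked -> lock at row 1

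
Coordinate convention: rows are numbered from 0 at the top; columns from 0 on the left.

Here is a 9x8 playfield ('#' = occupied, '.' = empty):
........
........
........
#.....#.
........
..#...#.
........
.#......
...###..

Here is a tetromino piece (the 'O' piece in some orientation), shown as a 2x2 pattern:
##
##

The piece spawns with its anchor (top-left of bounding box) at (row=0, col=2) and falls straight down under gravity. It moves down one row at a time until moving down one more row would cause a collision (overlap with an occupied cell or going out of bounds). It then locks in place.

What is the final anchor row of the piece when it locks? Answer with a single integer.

Answer: 3

Derivation:
Spawn at (row=0, col=2). Try each row:
  row 0: fits
  row 1: fits
  row 2: fits
  row 3: fits
  row 4: blocked -> lock at row 3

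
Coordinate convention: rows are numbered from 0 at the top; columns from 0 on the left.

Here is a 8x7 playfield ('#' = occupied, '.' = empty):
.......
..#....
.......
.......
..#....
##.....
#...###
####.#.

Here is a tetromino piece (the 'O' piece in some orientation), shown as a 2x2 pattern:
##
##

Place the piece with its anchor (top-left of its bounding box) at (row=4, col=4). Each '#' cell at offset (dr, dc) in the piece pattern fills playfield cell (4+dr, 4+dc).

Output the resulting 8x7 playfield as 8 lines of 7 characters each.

Answer: .......
..#....
.......
.......
..#.##.
##..##.
#...###
####.#.

Derivation:
Fill (4+0,4+0) = (4,4)
Fill (4+0,4+1) = (4,5)
Fill (4+1,4+0) = (5,4)
Fill (4+1,4+1) = (5,5)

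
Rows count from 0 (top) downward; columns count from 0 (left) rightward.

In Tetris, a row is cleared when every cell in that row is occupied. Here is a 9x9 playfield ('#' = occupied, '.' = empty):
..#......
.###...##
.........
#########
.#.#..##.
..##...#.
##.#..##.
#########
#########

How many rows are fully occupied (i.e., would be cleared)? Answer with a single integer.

Answer: 3

Derivation:
Check each row:
  row 0: 8 empty cells -> not full
  row 1: 4 empty cells -> not full
  row 2: 9 empty cells -> not full
  row 3: 0 empty cells -> FULL (clear)
  row 4: 5 empty cells -> not full
  row 5: 6 empty cells -> not full
  row 6: 4 empty cells -> not full
  row 7: 0 empty cells -> FULL (clear)
  row 8: 0 empty cells -> FULL (clear)
Total rows cleared: 3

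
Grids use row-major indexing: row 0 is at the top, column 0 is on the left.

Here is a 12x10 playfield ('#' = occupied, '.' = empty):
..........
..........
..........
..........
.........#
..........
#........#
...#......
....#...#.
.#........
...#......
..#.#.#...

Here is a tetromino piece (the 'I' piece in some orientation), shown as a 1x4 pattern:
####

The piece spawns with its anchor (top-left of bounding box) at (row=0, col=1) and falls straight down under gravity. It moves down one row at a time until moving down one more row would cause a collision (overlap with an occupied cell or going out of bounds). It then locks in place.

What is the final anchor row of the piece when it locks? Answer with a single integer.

Spawn at (row=0, col=1). Try each row:
  row 0: fits
  row 1: fits
  row 2: fits
  row 3: fits
  row 4: fits
  row 5: fits
  row 6: fits
  row 7: blocked -> lock at row 6

Answer: 6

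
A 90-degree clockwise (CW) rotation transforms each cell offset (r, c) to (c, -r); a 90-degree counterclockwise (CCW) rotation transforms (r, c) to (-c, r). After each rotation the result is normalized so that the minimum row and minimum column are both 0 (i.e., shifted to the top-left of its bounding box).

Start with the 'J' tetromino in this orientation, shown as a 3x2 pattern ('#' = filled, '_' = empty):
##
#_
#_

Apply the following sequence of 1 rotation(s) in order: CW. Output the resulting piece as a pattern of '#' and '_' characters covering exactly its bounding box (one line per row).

Answer: ###
__#

Derivation:
Start:
##
#_
#_
After rotation 1 (CW):
###
__#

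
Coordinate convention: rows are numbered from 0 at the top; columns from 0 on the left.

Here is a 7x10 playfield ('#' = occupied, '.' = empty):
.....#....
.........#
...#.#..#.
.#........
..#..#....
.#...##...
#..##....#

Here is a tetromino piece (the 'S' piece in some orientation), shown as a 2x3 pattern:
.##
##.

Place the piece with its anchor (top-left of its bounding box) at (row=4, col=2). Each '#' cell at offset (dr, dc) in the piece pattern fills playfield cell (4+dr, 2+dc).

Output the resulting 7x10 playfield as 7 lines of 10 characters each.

Answer: .....#....
.........#
...#.#..#.
.#........
..####....
.###.##...
#..##....#

Derivation:
Fill (4+0,2+1) = (4,3)
Fill (4+0,2+2) = (4,4)
Fill (4+1,2+0) = (5,2)
Fill (4+1,2+1) = (5,3)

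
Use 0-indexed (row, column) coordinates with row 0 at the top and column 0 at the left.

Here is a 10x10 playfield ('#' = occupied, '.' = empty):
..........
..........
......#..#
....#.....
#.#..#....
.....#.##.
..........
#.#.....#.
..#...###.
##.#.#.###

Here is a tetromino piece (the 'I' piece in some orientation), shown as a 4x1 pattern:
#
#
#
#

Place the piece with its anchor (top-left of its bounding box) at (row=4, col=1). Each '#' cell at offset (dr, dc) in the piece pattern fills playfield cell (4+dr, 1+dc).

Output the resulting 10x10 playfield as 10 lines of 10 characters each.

Answer: ..........
..........
......#..#
....#.....
###..#....
.#...#.##.
.#........
###.....#.
..#...###.
##.#.#.###

Derivation:
Fill (4+0,1+0) = (4,1)
Fill (4+1,1+0) = (5,1)
Fill (4+2,1+0) = (6,1)
Fill (4+3,1+0) = (7,1)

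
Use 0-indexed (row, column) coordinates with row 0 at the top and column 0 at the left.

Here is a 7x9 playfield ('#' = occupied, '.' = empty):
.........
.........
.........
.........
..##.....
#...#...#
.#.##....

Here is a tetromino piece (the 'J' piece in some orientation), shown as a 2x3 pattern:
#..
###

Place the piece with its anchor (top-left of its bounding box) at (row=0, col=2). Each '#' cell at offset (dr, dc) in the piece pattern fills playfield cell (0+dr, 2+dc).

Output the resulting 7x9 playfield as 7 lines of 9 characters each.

Fill (0+0,2+0) = (0,2)
Fill (0+1,2+0) = (1,2)
Fill (0+1,2+1) = (1,3)
Fill (0+1,2+2) = (1,4)

Answer: ..#......
..###....
.........
.........
..##.....
#...#...#
.#.##....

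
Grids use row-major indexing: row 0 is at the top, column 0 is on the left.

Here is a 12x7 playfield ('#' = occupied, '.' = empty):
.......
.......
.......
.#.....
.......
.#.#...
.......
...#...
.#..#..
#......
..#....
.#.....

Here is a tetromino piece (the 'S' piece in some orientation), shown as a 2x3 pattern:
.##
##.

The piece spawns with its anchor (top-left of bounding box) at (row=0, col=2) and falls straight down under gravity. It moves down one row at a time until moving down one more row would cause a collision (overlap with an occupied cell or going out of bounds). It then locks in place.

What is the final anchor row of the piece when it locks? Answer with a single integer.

Answer: 3

Derivation:
Spawn at (row=0, col=2). Try each row:
  row 0: fits
  row 1: fits
  row 2: fits
  row 3: fits
  row 4: blocked -> lock at row 3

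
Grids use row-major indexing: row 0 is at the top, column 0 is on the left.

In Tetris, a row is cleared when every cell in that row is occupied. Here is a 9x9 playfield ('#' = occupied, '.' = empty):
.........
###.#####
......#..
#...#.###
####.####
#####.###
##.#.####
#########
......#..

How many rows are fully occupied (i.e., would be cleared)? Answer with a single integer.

Check each row:
  row 0: 9 empty cells -> not full
  row 1: 1 empty cell -> not full
  row 2: 8 empty cells -> not full
  row 3: 4 empty cells -> not full
  row 4: 1 empty cell -> not full
  row 5: 1 empty cell -> not full
  row 6: 2 empty cells -> not full
  row 7: 0 empty cells -> FULL (clear)
  row 8: 8 empty cells -> not full
Total rows cleared: 1

Answer: 1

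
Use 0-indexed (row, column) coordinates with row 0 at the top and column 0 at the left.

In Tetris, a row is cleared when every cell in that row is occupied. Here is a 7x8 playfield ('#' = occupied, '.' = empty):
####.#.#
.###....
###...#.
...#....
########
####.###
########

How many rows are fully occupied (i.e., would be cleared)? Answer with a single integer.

Answer: 2

Derivation:
Check each row:
  row 0: 2 empty cells -> not full
  row 1: 5 empty cells -> not full
  row 2: 4 empty cells -> not full
  row 3: 7 empty cells -> not full
  row 4: 0 empty cells -> FULL (clear)
  row 5: 1 empty cell -> not full
  row 6: 0 empty cells -> FULL (clear)
Total rows cleared: 2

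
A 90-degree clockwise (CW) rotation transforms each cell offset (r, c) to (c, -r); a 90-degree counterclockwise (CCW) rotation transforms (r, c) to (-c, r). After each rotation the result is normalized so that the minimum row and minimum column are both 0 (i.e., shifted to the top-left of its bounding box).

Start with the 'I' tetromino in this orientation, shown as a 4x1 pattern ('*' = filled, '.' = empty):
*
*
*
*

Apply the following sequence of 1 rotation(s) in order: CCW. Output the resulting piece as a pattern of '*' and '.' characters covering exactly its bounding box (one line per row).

Start:
*
*
*
*
After rotation 1 (CCW):
****

Answer: ****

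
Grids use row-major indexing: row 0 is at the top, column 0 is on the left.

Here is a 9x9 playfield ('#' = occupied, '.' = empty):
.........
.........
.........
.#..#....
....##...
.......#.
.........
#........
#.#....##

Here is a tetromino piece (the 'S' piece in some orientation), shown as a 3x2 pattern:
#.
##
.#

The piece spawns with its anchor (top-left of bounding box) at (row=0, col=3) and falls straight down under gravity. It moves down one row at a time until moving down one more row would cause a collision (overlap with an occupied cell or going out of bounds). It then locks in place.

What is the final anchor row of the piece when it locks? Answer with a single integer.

Spawn at (row=0, col=3). Try each row:
  row 0: fits
  row 1: blocked -> lock at row 0

Answer: 0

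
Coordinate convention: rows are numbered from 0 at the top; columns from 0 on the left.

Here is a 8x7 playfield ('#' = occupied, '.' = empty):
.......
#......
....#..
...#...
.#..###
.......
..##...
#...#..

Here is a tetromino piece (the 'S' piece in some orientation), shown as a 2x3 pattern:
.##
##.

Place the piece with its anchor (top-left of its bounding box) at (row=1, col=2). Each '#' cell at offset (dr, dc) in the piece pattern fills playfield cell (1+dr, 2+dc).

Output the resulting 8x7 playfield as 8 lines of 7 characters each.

Fill (1+0,2+1) = (1,3)
Fill (1+0,2+2) = (1,4)
Fill (1+1,2+0) = (2,2)
Fill (1+1,2+1) = (2,3)

Answer: .......
#..##..
..###..
...#...
.#..###
.......
..##...
#...#..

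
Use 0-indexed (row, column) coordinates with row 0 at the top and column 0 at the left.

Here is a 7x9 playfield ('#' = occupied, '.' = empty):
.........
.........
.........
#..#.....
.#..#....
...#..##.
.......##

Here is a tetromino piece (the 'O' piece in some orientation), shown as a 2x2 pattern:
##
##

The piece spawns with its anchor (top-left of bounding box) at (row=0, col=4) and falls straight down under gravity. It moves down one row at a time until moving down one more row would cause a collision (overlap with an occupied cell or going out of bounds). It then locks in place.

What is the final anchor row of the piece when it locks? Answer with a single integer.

Spawn at (row=0, col=4). Try each row:
  row 0: fits
  row 1: fits
  row 2: fits
  row 3: blocked -> lock at row 2

Answer: 2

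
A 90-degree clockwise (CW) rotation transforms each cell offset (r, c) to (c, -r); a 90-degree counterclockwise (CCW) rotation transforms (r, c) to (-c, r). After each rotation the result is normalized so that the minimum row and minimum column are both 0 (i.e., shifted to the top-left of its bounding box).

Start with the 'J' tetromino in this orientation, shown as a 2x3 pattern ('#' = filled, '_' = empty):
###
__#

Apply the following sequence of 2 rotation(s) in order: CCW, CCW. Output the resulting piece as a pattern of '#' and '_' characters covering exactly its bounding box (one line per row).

Answer: #__
###

Derivation:
Start:
###
__#
After rotation 1 (CCW):
##
#_
#_
After rotation 2 (CCW):
#__
###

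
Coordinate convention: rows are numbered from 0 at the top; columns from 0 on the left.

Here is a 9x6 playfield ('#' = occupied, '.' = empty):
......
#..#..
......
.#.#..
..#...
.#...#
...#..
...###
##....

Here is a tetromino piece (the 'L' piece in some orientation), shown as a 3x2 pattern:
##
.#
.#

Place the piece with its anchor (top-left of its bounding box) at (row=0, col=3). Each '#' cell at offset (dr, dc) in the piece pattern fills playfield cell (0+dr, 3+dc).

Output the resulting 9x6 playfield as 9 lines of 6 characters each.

Fill (0+0,3+0) = (0,3)
Fill (0+0,3+1) = (0,4)
Fill (0+1,3+1) = (1,4)
Fill (0+2,3+1) = (2,4)

Answer: ...##.
#..##.
....#.
.#.#..
..#...
.#...#
...#..
...###
##....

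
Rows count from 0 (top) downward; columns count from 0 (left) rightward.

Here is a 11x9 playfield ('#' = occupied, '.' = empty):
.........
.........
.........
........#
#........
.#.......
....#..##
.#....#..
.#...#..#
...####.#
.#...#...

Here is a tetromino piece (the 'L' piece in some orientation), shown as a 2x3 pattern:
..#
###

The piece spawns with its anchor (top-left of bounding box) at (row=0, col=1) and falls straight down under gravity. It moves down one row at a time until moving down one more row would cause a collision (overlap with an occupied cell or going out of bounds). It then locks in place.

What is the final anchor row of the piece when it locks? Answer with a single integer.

Answer: 3

Derivation:
Spawn at (row=0, col=1). Try each row:
  row 0: fits
  row 1: fits
  row 2: fits
  row 3: fits
  row 4: blocked -> lock at row 3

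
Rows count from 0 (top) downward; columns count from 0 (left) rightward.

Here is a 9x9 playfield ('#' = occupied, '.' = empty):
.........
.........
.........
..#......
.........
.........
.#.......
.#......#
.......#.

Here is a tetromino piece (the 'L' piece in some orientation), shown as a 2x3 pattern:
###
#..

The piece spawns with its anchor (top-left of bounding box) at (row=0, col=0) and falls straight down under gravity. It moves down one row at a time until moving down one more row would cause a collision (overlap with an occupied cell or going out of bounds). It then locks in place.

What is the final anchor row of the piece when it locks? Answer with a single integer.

Spawn at (row=0, col=0). Try each row:
  row 0: fits
  row 1: fits
  row 2: fits
  row 3: blocked -> lock at row 2

Answer: 2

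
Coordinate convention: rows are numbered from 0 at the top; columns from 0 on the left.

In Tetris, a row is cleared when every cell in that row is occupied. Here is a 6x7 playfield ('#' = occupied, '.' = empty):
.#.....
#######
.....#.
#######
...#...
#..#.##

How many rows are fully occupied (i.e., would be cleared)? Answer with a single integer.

Check each row:
  row 0: 6 empty cells -> not full
  row 1: 0 empty cells -> FULL (clear)
  row 2: 6 empty cells -> not full
  row 3: 0 empty cells -> FULL (clear)
  row 4: 6 empty cells -> not full
  row 5: 3 empty cells -> not full
Total rows cleared: 2

Answer: 2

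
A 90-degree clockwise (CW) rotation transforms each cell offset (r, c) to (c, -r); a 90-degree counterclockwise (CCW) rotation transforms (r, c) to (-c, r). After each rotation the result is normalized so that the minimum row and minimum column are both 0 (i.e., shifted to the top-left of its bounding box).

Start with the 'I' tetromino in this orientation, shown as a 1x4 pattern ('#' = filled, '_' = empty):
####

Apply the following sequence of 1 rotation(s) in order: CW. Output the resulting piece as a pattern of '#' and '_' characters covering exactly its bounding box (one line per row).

Answer: #
#
#
#

Derivation:
Start:
####
After rotation 1 (CW):
#
#
#
#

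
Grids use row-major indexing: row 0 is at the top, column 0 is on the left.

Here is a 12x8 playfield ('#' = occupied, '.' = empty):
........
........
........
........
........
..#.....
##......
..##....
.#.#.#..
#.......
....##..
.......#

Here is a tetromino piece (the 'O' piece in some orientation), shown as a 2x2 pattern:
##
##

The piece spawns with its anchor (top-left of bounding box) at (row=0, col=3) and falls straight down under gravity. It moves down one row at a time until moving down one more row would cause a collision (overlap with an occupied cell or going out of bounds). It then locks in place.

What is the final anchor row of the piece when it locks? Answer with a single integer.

Spawn at (row=0, col=3). Try each row:
  row 0: fits
  row 1: fits
  row 2: fits
  row 3: fits
  row 4: fits
  row 5: fits
  row 6: blocked -> lock at row 5

Answer: 5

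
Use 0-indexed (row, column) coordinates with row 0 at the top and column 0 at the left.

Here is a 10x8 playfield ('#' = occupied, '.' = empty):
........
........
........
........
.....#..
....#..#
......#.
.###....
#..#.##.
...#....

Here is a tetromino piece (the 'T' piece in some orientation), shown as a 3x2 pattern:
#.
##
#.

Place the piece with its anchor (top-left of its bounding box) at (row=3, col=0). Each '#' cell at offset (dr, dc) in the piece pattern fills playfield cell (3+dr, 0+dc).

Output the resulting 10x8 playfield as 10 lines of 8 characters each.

Fill (3+0,0+0) = (3,0)
Fill (3+1,0+0) = (4,0)
Fill (3+1,0+1) = (4,1)
Fill (3+2,0+0) = (5,0)

Answer: ........
........
........
#.......
##...#..
#...#..#
......#.
.###....
#..#.##.
...#....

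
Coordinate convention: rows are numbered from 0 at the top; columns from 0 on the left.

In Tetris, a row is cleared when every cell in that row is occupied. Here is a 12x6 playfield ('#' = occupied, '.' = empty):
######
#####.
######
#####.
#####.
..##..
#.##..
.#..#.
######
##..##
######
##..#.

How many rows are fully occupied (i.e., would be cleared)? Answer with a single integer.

Check each row:
  row 0: 0 empty cells -> FULL (clear)
  row 1: 1 empty cell -> not full
  row 2: 0 empty cells -> FULL (clear)
  row 3: 1 empty cell -> not full
  row 4: 1 empty cell -> not full
  row 5: 4 empty cells -> not full
  row 6: 3 empty cells -> not full
  row 7: 4 empty cells -> not full
  row 8: 0 empty cells -> FULL (clear)
  row 9: 2 empty cells -> not full
  row 10: 0 empty cells -> FULL (clear)
  row 11: 3 empty cells -> not full
Total rows cleared: 4

Answer: 4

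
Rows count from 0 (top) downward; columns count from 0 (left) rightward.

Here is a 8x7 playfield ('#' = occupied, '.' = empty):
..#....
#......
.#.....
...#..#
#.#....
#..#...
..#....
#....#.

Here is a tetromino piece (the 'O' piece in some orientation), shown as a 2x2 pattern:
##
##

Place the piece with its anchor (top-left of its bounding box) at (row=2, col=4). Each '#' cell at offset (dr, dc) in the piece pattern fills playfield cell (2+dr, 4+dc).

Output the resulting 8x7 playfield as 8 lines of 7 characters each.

Fill (2+0,4+0) = (2,4)
Fill (2+0,4+1) = (2,5)
Fill (2+1,4+0) = (3,4)
Fill (2+1,4+1) = (3,5)

Answer: ..#....
#......
.#..##.
...####
#.#....
#..#...
..#....
#....#.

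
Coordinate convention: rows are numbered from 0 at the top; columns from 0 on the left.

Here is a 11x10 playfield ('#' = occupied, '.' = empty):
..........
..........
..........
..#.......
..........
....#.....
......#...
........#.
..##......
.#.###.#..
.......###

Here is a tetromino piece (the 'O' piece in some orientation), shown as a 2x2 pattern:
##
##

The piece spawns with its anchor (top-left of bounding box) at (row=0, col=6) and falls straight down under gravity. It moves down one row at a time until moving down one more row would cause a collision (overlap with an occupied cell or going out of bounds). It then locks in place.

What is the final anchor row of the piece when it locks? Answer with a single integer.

Spawn at (row=0, col=6). Try each row:
  row 0: fits
  row 1: fits
  row 2: fits
  row 3: fits
  row 4: fits
  row 5: blocked -> lock at row 4

Answer: 4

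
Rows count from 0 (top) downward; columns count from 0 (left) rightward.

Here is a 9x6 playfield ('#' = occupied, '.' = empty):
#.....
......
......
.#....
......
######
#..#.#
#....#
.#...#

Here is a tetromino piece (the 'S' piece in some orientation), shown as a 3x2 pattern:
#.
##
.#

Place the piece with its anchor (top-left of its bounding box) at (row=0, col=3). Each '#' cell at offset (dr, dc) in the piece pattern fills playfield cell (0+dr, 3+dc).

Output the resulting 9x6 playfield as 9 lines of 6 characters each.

Answer: #..#..
...##.
....#.
.#....
......
######
#..#.#
#....#
.#...#

Derivation:
Fill (0+0,3+0) = (0,3)
Fill (0+1,3+0) = (1,3)
Fill (0+1,3+1) = (1,4)
Fill (0+2,3+1) = (2,4)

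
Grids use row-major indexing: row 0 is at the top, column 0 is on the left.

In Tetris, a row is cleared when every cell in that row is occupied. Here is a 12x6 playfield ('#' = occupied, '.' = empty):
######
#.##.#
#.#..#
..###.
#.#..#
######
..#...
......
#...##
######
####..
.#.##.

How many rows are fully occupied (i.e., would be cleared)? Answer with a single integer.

Check each row:
  row 0: 0 empty cells -> FULL (clear)
  row 1: 2 empty cells -> not full
  row 2: 3 empty cells -> not full
  row 3: 3 empty cells -> not full
  row 4: 3 empty cells -> not full
  row 5: 0 empty cells -> FULL (clear)
  row 6: 5 empty cells -> not full
  row 7: 6 empty cells -> not full
  row 8: 3 empty cells -> not full
  row 9: 0 empty cells -> FULL (clear)
  row 10: 2 empty cells -> not full
  row 11: 3 empty cells -> not full
Total rows cleared: 3

Answer: 3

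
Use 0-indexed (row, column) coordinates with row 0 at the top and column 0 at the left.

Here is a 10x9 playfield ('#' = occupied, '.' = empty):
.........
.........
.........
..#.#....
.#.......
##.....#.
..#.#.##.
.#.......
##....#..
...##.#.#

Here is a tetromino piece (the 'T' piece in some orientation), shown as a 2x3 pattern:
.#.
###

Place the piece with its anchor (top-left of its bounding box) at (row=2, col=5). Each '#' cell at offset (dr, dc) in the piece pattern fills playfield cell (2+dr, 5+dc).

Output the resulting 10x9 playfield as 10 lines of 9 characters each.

Answer: .........
.........
......#..
..#.####.
.#.......
##.....#.
..#.#.##.
.#.......
##....#..
...##.#.#

Derivation:
Fill (2+0,5+1) = (2,6)
Fill (2+1,5+0) = (3,5)
Fill (2+1,5+1) = (3,6)
Fill (2+1,5+2) = (3,7)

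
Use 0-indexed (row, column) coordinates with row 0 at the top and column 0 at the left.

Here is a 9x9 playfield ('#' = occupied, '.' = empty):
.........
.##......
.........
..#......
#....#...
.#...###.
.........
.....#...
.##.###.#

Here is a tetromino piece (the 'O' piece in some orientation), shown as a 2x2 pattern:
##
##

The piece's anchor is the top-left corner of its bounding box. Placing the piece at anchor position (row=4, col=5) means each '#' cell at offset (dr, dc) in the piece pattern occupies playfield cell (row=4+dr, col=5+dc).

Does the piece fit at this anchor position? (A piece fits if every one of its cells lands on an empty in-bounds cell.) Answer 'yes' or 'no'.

Answer: no

Derivation:
Check each piece cell at anchor (4, 5):
  offset (0,0) -> (4,5): occupied ('#') -> FAIL
  offset (0,1) -> (4,6): empty -> OK
  offset (1,0) -> (5,5): occupied ('#') -> FAIL
  offset (1,1) -> (5,6): occupied ('#') -> FAIL
All cells valid: no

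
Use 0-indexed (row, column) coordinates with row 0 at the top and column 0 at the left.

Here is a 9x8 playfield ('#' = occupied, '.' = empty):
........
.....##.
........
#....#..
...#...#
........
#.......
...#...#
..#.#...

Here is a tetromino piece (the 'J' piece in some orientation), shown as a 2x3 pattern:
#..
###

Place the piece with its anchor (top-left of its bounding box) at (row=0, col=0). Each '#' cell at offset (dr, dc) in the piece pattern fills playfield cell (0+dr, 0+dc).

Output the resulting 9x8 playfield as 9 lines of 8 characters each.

Fill (0+0,0+0) = (0,0)
Fill (0+1,0+0) = (1,0)
Fill (0+1,0+1) = (1,1)
Fill (0+1,0+2) = (1,2)

Answer: #.......
###..##.
........
#....#..
...#...#
........
#.......
...#...#
..#.#...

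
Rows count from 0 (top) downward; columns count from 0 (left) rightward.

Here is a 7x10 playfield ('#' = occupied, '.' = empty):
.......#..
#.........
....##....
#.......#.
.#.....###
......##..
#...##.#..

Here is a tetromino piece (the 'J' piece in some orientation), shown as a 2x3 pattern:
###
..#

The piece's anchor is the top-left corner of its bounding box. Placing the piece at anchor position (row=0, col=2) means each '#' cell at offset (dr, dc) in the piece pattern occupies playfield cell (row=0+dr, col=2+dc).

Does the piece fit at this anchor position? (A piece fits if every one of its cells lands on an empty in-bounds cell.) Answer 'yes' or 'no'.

Answer: yes

Derivation:
Check each piece cell at anchor (0, 2):
  offset (0,0) -> (0,2): empty -> OK
  offset (0,1) -> (0,3): empty -> OK
  offset (0,2) -> (0,4): empty -> OK
  offset (1,2) -> (1,4): empty -> OK
All cells valid: yes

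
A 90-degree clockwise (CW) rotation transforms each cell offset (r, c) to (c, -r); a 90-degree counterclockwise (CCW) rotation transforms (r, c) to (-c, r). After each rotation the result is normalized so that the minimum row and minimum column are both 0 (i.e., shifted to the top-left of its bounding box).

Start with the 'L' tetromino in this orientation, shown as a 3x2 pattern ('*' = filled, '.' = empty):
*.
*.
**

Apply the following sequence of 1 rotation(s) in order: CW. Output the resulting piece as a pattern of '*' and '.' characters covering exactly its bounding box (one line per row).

Answer: ***
*..

Derivation:
Start:
*.
*.
**
After rotation 1 (CW):
***
*..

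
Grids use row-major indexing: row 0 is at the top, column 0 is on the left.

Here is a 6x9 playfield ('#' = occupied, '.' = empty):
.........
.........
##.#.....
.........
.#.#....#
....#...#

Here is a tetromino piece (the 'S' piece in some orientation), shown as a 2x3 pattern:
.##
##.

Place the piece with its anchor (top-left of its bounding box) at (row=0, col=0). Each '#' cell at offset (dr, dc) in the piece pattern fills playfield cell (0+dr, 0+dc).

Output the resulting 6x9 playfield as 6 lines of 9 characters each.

Answer: .##......
##.......
##.#.....
.........
.#.#....#
....#...#

Derivation:
Fill (0+0,0+1) = (0,1)
Fill (0+0,0+2) = (0,2)
Fill (0+1,0+0) = (1,0)
Fill (0+1,0+1) = (1,1)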